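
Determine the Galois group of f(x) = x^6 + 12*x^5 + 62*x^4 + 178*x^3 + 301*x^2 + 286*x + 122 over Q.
The polynomial f is an irreducible sextic over Q, so G = Gal(f/Q) is one of the 16 transitive subgroups 6T1, ..., 6T16 of S_6. The discriminant of f is -187648, which is not a perfect square, so G is not contained in A_6. The transitive groups of degree 6 not contained in A_6 are: C_6 (6T1, order 6), S_3 (6T2, order 6), D_6 (6T3, order 12), C_3 x S_3 (6T5, order 18), A_4 x C_2 (6T6, order 24), S_4 (6T8, order 24), S_3 x S_3 (6T9, order 36), S_4 x C_2 (6T11, order 48), (S_3 x S_3) : C_2 (6T13, order 72), PGL(2,5) (6T14, order 120), S_6 (6T16, order 720). By Dedekind's theorem, for a prime p not dividing disc(f) the degrees of the irreducible factors of f mod p form the cycle type of an element of G. Factoring f modulo the 29 such primes p <= 113 (skipping 2, which divides the discriminant), each new pattern first appears at: mod 3: f = (x^6 + 2x^4 + x^3 + x^2 + x + 2), pattern 6; mod 5: f = (x + 1)(x^2 + 3)(x^3 + x^2 + 3x + 4), pattern 3+2+1; mod 7: f = (x^2 + 3x + 1)(x^4 + 2x^3 + 6x^2 + 4x + 3), pattern 4+2; mod 17: f = (x^3 + 6x^2 + 13x + 7)(x^3 + 6x^2 + 13x + 15), pattern 3+3; mod 19: f = (x^2 + x + 10)(x^2 + 14x + 12)(x^2 + 16x + 14), pattern 2+2+2; mod 37: f = (x + 23)(x + 36)(x^2 + 7x + 20)(x^2 + 20x + 34), pattern 2+2+1+1; mod 41: f = (x + 4)(x + 19)(x + 24)(x^3 + 6x^2 + 13x + 2), pattern 3+1+1+1; mod 113: f = (x + 13)(x + 23)(x + 25)(x + 81)(x^2 + 96x + 65), pattern 2+1+1+1+1. No other pattern occurs in this range, so the set of observed cycle types is {6, 3+2+1, 4+2, 3+3, 2+2+2, 2+2+1+1, 3+1+1+1, 2+1+1+1+1}. The candidates containing elements of all these cycle types are (S_3 x S_3) : C_2 (6T13) of order 72, S_6 (6T16) of order 720; the others are excluded. The observed types are precisely the cycle types that occur in (S_3 x S_3) : C_2 (6T13) (apart from the identity). Each of the other remaining candidates has further cycle types, and by the Chebotarev density theorem the matching factorization patterns would occur for a proportion of primes equal to their share of the group: S_6 (6T16) additionally contains elements of type 5+1, 4+1+1 (234 of its 720 elements, about 32% of primes). None of the 29 primes tested shows any such pattern (for each of these groups the chance of that is below 10^-4), which rules them out. Hence G = (S_3 x S_3) : C_2 (6T13), of order 72.

(S_3 x S_3) : C_2 (order 72)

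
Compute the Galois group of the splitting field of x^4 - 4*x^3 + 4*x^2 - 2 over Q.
D_4

The polynomial is an irreducible quartic over Q and its discriminant is -1024, which is not a perfect square, so the Galois group is not contained in A_4. The resolvent cubic y^3 - 4*y^2 + 8*y has exactly one rational root, so the Galois group is C_4 or D_4. The quartic remains irreducible over Q(sqrt(disc)), so the group is D_4.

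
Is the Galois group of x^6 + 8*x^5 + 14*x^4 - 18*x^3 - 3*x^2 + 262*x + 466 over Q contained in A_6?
The polynomial is irreducible of degree 6 over Q. Its discriminant is -997977239592192, which is not a perfect square. A Galois group lies in the alternating group exactly when the discriminant is a square in Q, so the Galois group ((S_3 x S_3) : C_2) is not contained in A_6.

No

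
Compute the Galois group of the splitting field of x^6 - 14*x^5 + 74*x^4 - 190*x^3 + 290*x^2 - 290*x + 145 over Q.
The polynomial f is an irreducible sextic over Q, so G = Gal(f/Q) is one of the 16 transitive subgroups 6T1, ..., 6T16 of S_6. The discriminant of f is 90962560000 = 301600^2, a perfect square, so G is contained in A_6. The transitive groups of degree 6 contained in A_6 are: A_4 (6T4, order 12), S_4 (6T7, order 24), (C_3 x C_3) : C_4 (6T10, order 36), PSL(2,5) (6T12, order 60), A_6 (6T15, order 360). By Dedekind's theorem, for a prime p not dividing disc(f) the degrees of the irreducible factors of f mod p form the cycle type of an element of G. Factoring f modulo the 19 such primes p <= 83 (skipping 2, 5, 13, 29, which divide the discriminant), each new pattern first appears at: mod 3: f = (x^2 + 1)(x^4 + x^3 + x^2 + x + 1), pattern 4+2; mod 11: f = (x^3 + x^2 + 5x + 6)(x^3 + 7x^2 + 7x + 4), pattern 3+3; mod 19: f = (x + 13)(x + 16)(x^2 + 16x + 14)(x^2 + 17x + 10), pattern 2+2+1+1; mod 61: f = (x + 12)(x + 22)(x + 29)(x^3 + 45x^2 + 15x + 46), pattern 3+1+1+1. No other pattern occurs in this range, so the set of observed cycle types is {4+2, 3+3, 2+2+1+1, 3+1+1+1}. The candidates containing elements of all these cycle types are (C_3 x C_3) : C_4 (6T10) of order 36, A_6 (6T15) of order 360; the others are excluded. The observed types are precisely the cycle types that occur in (C_3 x C_3) : C_4 (6T10) (apart from the identity). Each of the other remaining candidates has further cycle types, and by the Chebotarev density theorem the matching factorization patterns would occur for a proportion of primes equal to their share of the group: A_6 (6T15) additionally contains elements of type 5+1 (144 of its 360 elements, about 40% of primes). None of the 19 primes tested shows any such pattern (for each of these groups the chance of that is below 10^-4), which rules them out. Hence G = (C_3 x C_3) : C_4 (6T10), of order 36.

(C_3 x C_3) : C_4 (also written G36+)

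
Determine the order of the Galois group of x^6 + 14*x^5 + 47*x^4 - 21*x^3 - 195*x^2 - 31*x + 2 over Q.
The degree of the splitting field over Q equals the order of the Galois group, so first determine the group. The polynomial f is an irreducible sextic over Q, so G = Gal(f/Q) is one of the 16 transitive subgroups 6T1, ..., 6T16 of S_6. The discriminant of f is 8413926734596681 = 91727459^2, a perfect square, so G is contained in A_6. The transitive groups of degree 6 contained in A_6 are: A_4 (6T4, order 12), S_4 (6T7, order 24), (C_3 x C_3) : C_4 (6T10, order 36), PSL(2,5) (6T12, order 60), A_6 (6T15, order 360). By Dedekind's theorem, for a prime p not dividing disc(f) the degrees of the irreducible factors of f mod p form the cycle type of an element of G. Factoring f modulo the 21 such primes p <= 79 (skipping 19, which divides the discriminant), each new pattern first appears at: mod 2: f = (x)(x^5 + x^3 + x^2 + x + 1), pattern 5+1; mod 7: f = (x^3 + 3x^2 + 4x + 1)(x^3 + 4x^2 + 3x + 2), pattern 3+3; mod 61: f = (x + 39)(x + 60)(x^2 + 45x + 29)(x^2 + 53x + 48), pattern 2+2+1+1. No other pattern occurs in this range, so the set of observed cycle types is {5+1, 3+3, 2+2+1+1}. The candidates containing elements of all these cycle types are PSL(2,5) (6T12) of order 60, A_6 (6T15) of order 360; the others are excluded. The observed types are precisely the cycle types that occur in PSL(2,5) (6T12) (apart from the identity). Each of the other remaining candidates has further cycle types, and by the Chebotarev density theorem the matching factorization patterns would occur for a proportion of primes equal to their share of the group: A_6 (6T15) additionally contains elements of type 4+2, 3+1+1+1 (130 of its 360 elements, about 36% of primes). None of the 21 primes tested shows any such pattern (for each of these groups the chance of that is below 10^-4), which rules them out. Hence G = PSL(2,5) (6T12), of order 60. The Galois group PSL(2,5) (6T12) has order 60, so the splitting field has degree 60 over Q.

60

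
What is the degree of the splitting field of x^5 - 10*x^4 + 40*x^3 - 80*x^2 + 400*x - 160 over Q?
60

The degree of the splitting field over Q equals the order of the Galois group, so first determine the group. The polynomial f is an irreducible quintic over Q, so G = Gal(f/Q) is a transitive subgroup of S_5: one of C_5 (5T1, order 5), D_5 (5T2, order 10), F_20 (5T3, order 20), A_5 (5T4, order 60) or S_5 (5T5, order 120). The discriminant of f is 1073741824000000 = 32768000^2, a perfect square, so G is contained in A_5. The transitive groups of degree 5 contained in A_5 are: C_5 (5T1, order 5), D_5 (5T2, order 10), A_5 (5T4, order 60). By Dedekind's theorem, for a prime p not dividing disc(f) the degrees of the irreducible factors of f mod p form the cycle type of an element of G. Factoring f modulo the 2 such primes p <= 7 (skipping 2, 5, which divide the discriminant), each new pattern first appears at: mod 3: f = (x^5 + 2x^4 + x^3 + x^2 + x + 2), pattern 5; mod 7: f = (x + 2)(x + 4)(x^3 + 5x^2 + 2x + 1), pattern 3+1+1. No other pattern occurs in this range, so the set of observed cycle types is {5, 3+1+1}. Among the candidates above, the only group containing elements of all these cycle types is A_5 (5T4) — each of C_5 (5T1), D_5 (5T2) lacks at least one of them. Hence G = A_5 (5T4), of order 60. The Galois group A_5 (5T4) has order 60, so the splitting field has degree 60 over Q.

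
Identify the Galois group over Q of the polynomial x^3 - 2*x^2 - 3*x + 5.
C_3, A_3

The polynomial is an irreducible cubic over Q and its discriminant is 169 = 13^2, a perfect square. For an irreducible cubic, a square discriminant forces the Galois group to be A_3, the cyclic group of order 3.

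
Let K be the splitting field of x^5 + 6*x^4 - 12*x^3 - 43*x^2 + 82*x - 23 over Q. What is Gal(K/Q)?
5T1: C_5

The polynomial f is an irreducible quintic over Q, so G = Gal(f/Q) is a transitive subgroup of S_5: one of C_5 (5T1, order 5), D_5 (5T2, order 10), F_20 (5T3, order 20), A_5 (5T4, order 60) or S_5 (5T5, order 120). The discriminant of f is 14320669561 = 119669^2, a perfect square, so G is contained in A_5. The transitive groups of degree 5 contained in A_5 are: C_5 (5T1, order 5), D_5 (5T2, order 10), A_5 (5T4, order 60). By Dedekind's theorem, for a prime p not dividing disc(f) the degrees of the irreducible factors of f mod p form the cycle type of an element of G. Factoring f modulo the 14 such primes p <= 59 (skipping 11, 23, 43, which divide the discriminant), each new pattern first appears at: mod 2: f = (x^5 + x^2 + 1), pattern 5. No other pattern occurs in this range, so the set of observed cycle types is {5}. The candidates containing elements of all these cycle types are C_5 (5T1) of order 5, D_5 (5T2) of order 10, A_5 (5T4) of order 60; the others are excluded. The observed types are precisely the cycle types that occur in C_5 (5T1) (apart from the identity). Each of the other remaining candidates has further cycle types, and by the Chebotarev density theorem the matching factorization patterns would occur for a proportion of primes equal to their share of the group: D_5 (5T2) additionally contains elements of type 2+2+1 (5 of its 10 elements, about 50% of primes); A_5 (5T4) additionally contains elements of type 3+1+1, 2+2+1 (35 of its 60 elements, about 58% of primes). None of the 14 primes tested shows any such pattern (for each of these groups the chance of that is below 10^-4), which rules them out. Hence G = C_5 (5T1), of order 5.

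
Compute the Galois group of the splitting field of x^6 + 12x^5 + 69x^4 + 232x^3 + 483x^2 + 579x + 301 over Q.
6T5: C_3 x S_3

The polynomial f is an irreducible sextic over Q, so G = Gal(f/Q) is one of the 16 transitive subgroups 6T1, ..., 6T16 of S_6. The discriminant of f is -68755887963, which is not a perfect square, so G is not contained in A_6. The transitive groups of degree 6 not contained in A_6 are: C_6 (6T1, order 6), S_3 (6T2, order 6), D_6 (6T3, order 12), C_3 x S_3 (6T5, order 18), A_4 x C_2 (6T6, order 24), S_4 (6T8, order 24), S_3 x S_3 (6T9, order 36), S_4 x C_2 (6T11, order 48), (S_3 x S_3) : C_2 (6T13, order 72), PGL(2,5) (6T14, order 120), S_6 (6T16, order 720). By Dedekind's theorem, for a prime p not dividing disc(f) the degrees of the irreducible factors of f mod p form the cycle type of an element of G. Factoring f modulo the 33 such primes p <= 151 (skipping 3, 7, 89, which divide the discriminant), each new pattern first appears at: mod 2: f = (x^6 + x^4 + x^2 + x + 1), pattern 6; mod 13: f = (x + 9)(x + 11)(x + 12)(x^3 + 6x^2 + 6x + 3), pattern 3+1+1+1; mod 17: f = (x^2 + 15x + 8)(x^2 + 15x + 13)(x^2 + 16x + 6), pattern 2+2+2; mod 19: f = (x^3 + 6x^2 + x + 9)(x^3 + 6x^2 + 13x + 6), pattern 3+3; mod 73: f = (x + 7)(x + 8)(x + 21)(x + 32)(x + 39)(x + 51), pattern 1+1+1+1+1+1. No other pattern occurs in this range, so the set of observed cycle types is {6, 3+1+1+1, 2+2+2, 3+3, 1+1+1+1+1+1}. The candidates containing elements of all these cycle types are C_3 x S_3 (6T5) of order 18, S_3 x S_3 (6T9) of order 36, (S_3 x S_3) : C_2 (6T13) of order 72, S_6 (6T16) of order 720; the others are excluded. The observed types are precisely the cycle types that occur in C_3 x S_3 (6T5). Each of the other remaining candidates has further cycle types, and by the Chebotarev density theorem the matching factorization patterns would occur for a proportion of primes equal to their share of the group: S_3 x S_3 (6T9) additionally contains elements of type 2+2+1+1 (9 of its 36 elements, about 25% of primes); (S_3 x S_3) : C_2 (6T13) additionally contains elements of type 4+2, 3+2+1, 2+2+1+1, 2+1+1+1+1 (45 of its 72 elements, about 62% of primes); S_6 (6T16) additionally contains elements of type 5+1, 4+2, 4+1+1, 3+2+1, 2+2+1+1, 2+1+1+1+1 (504 of its 720 elements, about 70% of primes). None of the 33 primes tested shows any such pattern (for each of these groups the chance of that is below 10^-4), which rules them out. Hence G = C_3 x S_3 (6T5), of order 18.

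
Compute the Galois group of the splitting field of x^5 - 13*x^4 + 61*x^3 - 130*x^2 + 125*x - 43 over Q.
The polynomial f is an irreducible quintic over Q, so G = Gal(f/Q) is a transitive subgroup of S_5: one of C_5 (5T1, order 5), D_5 (5T2, order 10), F_20 (5T3, order 20), A_5 (5T4, order 60) or S_5 (5T5, order 120). The discriminant of f is 14641 = 121^2, a perfect square, so G is contained in A_5. The transitive groups of degree 5 contained in A_5 are: C_5 (5T1, order 5), D_5 (5T2, order 10), A_5 (5T4, order 60). By Dedekind's theorem, for a prime p not dividing disc(f) the degrees of the irreducible factors of f mod p form the cycle type of an element of G. Factoring f modulo the 14 such primes p <= 47 (skipping 11, which divides the discriminant), each new pattern first appears at: mod 2: f = (x^5 + x^4 + x^3 + x + 1), pattern 5; mod 23: f = (x + 2)(x + 3)(x + 4)(x + 5)(x + 19), pattern 1+1+1+1+1. No other pattern occurs in this range, so the set of observed cycle types is {5, 1+1+1+1+1}. The candidates containing elements of all these cycle types are C_5 (5T1) of order 5, D_5 (5T2) of order 10, A_5 (5T4) of order 60; the others are excluded. The observed types are precisely the cycle types that occur in C_5 (5T1). Each of the other remaining candidates has further cycle types, and by the Chebotarev density theorem the matching factorization patterns would occur for a proportion of primes equal to their share of the group: D_5 (5T2) additionally contains elements of type 2+2+1 (5 of its 10 elements, about 50% of primes); A_5 (5T4) additionally contains elements of type 3+1+1, 2+2+1 (35 of its 60 elements, about 58% of primes). None of the 14 primes tested shows any such pattern (for each of these groups the chance of that is below 10^-4), which rules them out. Hence G = C_5 (5T1), of order 5.

5T1: C_5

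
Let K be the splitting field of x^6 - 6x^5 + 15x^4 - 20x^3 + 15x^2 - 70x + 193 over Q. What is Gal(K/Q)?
S_6 (order 720)

The polynomial f is an irreducible sextic over Q, so G = Gal(f/Q) is one of the 16 transitive subgroups 6T1, ..., 6T16 of S_6. The discriminant of f is -1388339588497408, which is not a perfect square, so G is not contained in A_6. The transitive groups of degree 6 not contained in A_6 are: C_6 (6T1, order 6), S_3 (6T2, order 6), D_6 (6T3, order 12), C_3 x S_3 (6T5, order 18), A_4 x C_2 (6T6, order 24), S_4 (6T8, order 24), S_3 x S_3 (6T9, order 36), S_4 x C_2 (6T11, order 48), (S_3 x S_3) : C_2 (6T13, order 72), PGL(2,5) (6T14, order 120), S_6 (6T16, order 720). By Dedekind's theorem, for a prime p not dividing disc(f) the degrees of the irreducible factors of f mod p form the cycle type of an element of G. Factoring f modulo the 3 such primes p <= 7 (skipping 2, which divides the discriminant), each new pattern first appears at: mod 3: f = (x^6 + x^3 + 2x + 1), pattern 6; mod 5: f = (x + 1)(x + 3)(x^4 + 2x^2 + 2x + 1), pattern 4+1+1; mod 7: f = (x + 3)(x^2 + 4x + 1)(x^3 + x^2 + 2x + 6), pattern 3+2+1. No other pattern occurs in this range, so the set of observed cycle types is {6, 4+1+1, 3+2+1}. Among the candidates above, the only group containing elements of all these cycle types is S_6 (6T16); every other candidate lacks at least one of them. Hence G = S_6 (6T16), of order 720.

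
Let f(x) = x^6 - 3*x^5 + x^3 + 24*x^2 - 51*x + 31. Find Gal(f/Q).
6T2: S_3

The polynomial f is an irreducible sextic over Q, so G = Gal(f/Q) is one of the 16 transitive subgroups 6T1, ..., 6T16 of S_6. The discriminant of f is -67744512, which is not a perfect square, so G is not contained in A_6. The transitive groups of degree 6 not contained in A_6 are: C_6 (6T1, order 6), S_3 (6T2, order 6), D_6 (6T3, order 12), C_3 x S_3 (6T5, order 18), A_4 x C_2 (6T6, order 24), S_4 (6T8, order 24), S_3 x S_3 (6T9, order 36), S_4 x C_2 (6T11, order 48), (S_3 x S_3) : C_2 (6T13, order 72), PGL(2,5) (6T14, order 120), S_6 (6T16, order 720). By Dedekind's theorem, for a prime p not dividing disc(f) the degrees of the irreducible factors of f mod p form the cycle type of an element of G. Factoring f modulo the 23 such primes p <= 101 (skipping 2, 3, 11, which divide the discriminant), each new pattern first appears at: mod 5: f = (x^2 + 2)(x^2 + 3x + 4)(x^2 + 4x + 2), pattern 2+2+2; mod 7: f = (x^3 + x^2 + 3)(x^3 + 3x^2 + 4x + 1), pattern 3+3; mod 31: f = (x)(x + 5)(x + 7)(x + 14)(x + 16)(x + 17), pattern 1+1+1+1+1+1. No other pattern occurs in this range, so the set of observed cycle types is {2+2+2, 3+3, 1+1+1+1+1+1}. The candidates containing elements of all these cycle types are C_6 (6T1) of order 6, S_3 (6T2) of order 6, D_6 (6T3) of order 12, C_3 x S_3 (6T5) of order 18, A_4 x C_2 (6T6) of order 24, S_4 (6T8) of order 24, S_3 x S_3 (6T9) of order 36, S_4 x C_2 (6T11) of order 48, (S_3 x S_3) : C_2 (6T13) of order 72, PGL(2,5) (6T14) of order 120, S_6 (6T16) of order 720; the others are excluded. The observed types are precisely the cycle types that occur in S_3 (6T2). Each of the other remaining candidates has further cycle types, and by the Chebotarev density theorem the matching factorization patterns would occur for a proportion of primes equal to their share of the group: C_6 (6T1) additionally contains elements of type 6 (2 of its 6 elements, about 33% of primes); D_6 (6T3) additionally contains elements of type 6, 2+2+1+1 (5 of its 12 elements, about 42% of primes); C_3 x S_3 (6T5) additionally contains elements of type 6, 3+1+1+1 (10 of its 18 elements, about 56% of primes); A_4 x C_2 (6T6) additionally contains elements of type 6, 2+2+1+1, 2+1+1+1+1 (14 of its 24 elements, about 58% of primes); S_4 (6T8) additionally contains elements of type 4+1+1, 2+2+1+1 (9 of its 24 elements, about 38% of primes); S_3 x S_3 (6T9) additionally contains elements of type 6, 3+1+1+1, 2+2+1+1 (25 of its 36 elements, about 69% of primes); S_4 x C_2 (6T11) additionally contains elements of type 6, 4+2, 4+1+1, 2+2+1+1, 2+1+1+1+1 (32 of its 48 elements, about 67% of primes); (S_3 x S_3) : C_2 (6T13) additionally contains elements of type 6, 4+2, 3+2+1, 3+1+1+1, 2+2+1+1, 2+1+1+1+1 (61 of its 72 elements, about 85% of primes); PGL(2,5) (6T14) additionally contains elements of type 6, 5+1, 4+1+1, 2+2+1+1 (89 of its 120 elements, about 74% of primes); S_6 (6T16) additionally contains elements of type 6, 5+1, 4+2, 4+1+1, 3+2+1, 3+1+1+1, 2+2+1+1, 2+1+1+1+1 (664 of its 720 elements, about 92% of primes). None of the 23 primes tested shows any such pattern (for each of these groups the chance of that is below 10^-4), which rules them out. Hence G = S_3 (6T2), of order 6.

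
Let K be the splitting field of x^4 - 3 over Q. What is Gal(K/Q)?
D_4

The polynomial is an irreducible quartic over Q and its discriminant is -6912, which is not a perfect square, so the Galois group is not contained in A_4. The resolvent cubic y^3 + 12*y has exactly one rational root, so the Galois group is C_4 or D_4. The quartic remains irreducible over Q(sqrt(disc)), so the group is D_4.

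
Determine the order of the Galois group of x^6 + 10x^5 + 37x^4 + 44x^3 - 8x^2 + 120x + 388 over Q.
72

The degree of the splitting field over Q equals the order of the Galois group, so first determine the group. The polynomial f is an irreducible sextic over Q, so G = Gal(f/Q) is one of the 16 transitive subgroups 6T1, ..., 6T16 of S_6. The discriminant of f is -3767550835949568, which is not a perfect square, so G is not contained in A_6. The transitive groups of degree 6 not contained in A_6 are: C_6 (6T1, order 6), S_3 (6T2, order 6), D_6 (6T3, order 12), C_3 x S_3 (6T5, order 18), A_4 x C_2 (6T6, order 24), S_4 (6T8, order 24), S_3 x S_3 (6T9, order 36), S_4 x C_2 (6T11, order 48), (S_3 x S_3) : C_2 (6T13, order 72), PGL(2,5) (6T14, order 120), S_6 (6T16, order 720). By Dedekind's theorem, for a prime p not dividing disc(f) the degrees of the irreducible factors of f mod p form the cycle type of an element of G. Factoring f modulo the 27 such primes p <= 113 (skipping 2, 3, 41, which divide the discriminant), each new pattern first appears at: mod 5: f = (x + 2)(x^2 + 3x + 3)(x^3 + 3x + 3), pattern 3+2+1; mod 7: f = (x^2 + x + 6)(x^4 + 2x^3 + x^2 + 3x + 4), pattern 4+2; mod 17: f = (x^3 + 5x^2 + 13x + 13)(x^3 + 5x^2 + 16x + 5), pattern 3+3; mod 19: f = (x^2 + 4x + 9)(x^2 + 10x + 17)(x^2 + 15x + 8), pattern 2+2+2; mod 31: f = (x^6 + 10x^5 + 6x^4 + 13x^3 + 23x^2 + 27x + 16), pattern 6; mod 37: f = (x + 35)(x + 36)(x^2 + 6x + 11)(x^2 + 7x + 21), pattern 2+2+1+1; mod 61: f = (x + 1)(x + 29)(x + 36)(x^3 + 5x^2 + x + 38), pattern 3+1+1+1; mod 113: f = (x + 43)(x + 83)(x + 84)(x + 104)(x^2 + 35x + 62), pattern 2+1+1+1+1. No other pattern occurs in this range, so the set of observed cycle types is {3+2+1, 4+2, 3+3, 2+2+2, 6, 2+2+1+1, 3+1+1+1, 2+1+1+1+1}. The candidates containing elements of all these cycle types are (S_3 x S_3) : C_2 (6T13) of order 72, S_6 (6T16) of order 720; the others are excluded. The observed types are precisely the cycle types that occur in (S_3 x S_3) : C_2 (6T13) (apart from the identity). Each of the other remaining candidates has further cycle types, and by the Chebotarev density theorem the matching factorization patterns would occur for a proportion of primes equal to their share of the group: S_6 (6T16) additionally contains elements of type 5+1, 4+1+1 (234 of its 720 elements, about 32% of primes). None of the 27 primes tested shows any such pattern (for each of these groups the chance of that is below 10^-4), which rules them out. Hence G = (S_3 x S_3) : C_2 (6T13), of order 72. The Galois group (S_3 x S_3) : C_2 (6T13) has order 72, so the splitting field has degree 72 over Q.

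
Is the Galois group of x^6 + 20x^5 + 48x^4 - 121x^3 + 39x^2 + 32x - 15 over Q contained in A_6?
Yes

The polynomial is irreducible of degree 6 over Q. Its discriminant is 30991489 = 5567^2, a perfect square. A Galois group lies in the alternating group exactly when the discriminant is a square in Q, so the Galois group (PSL(2,5)) is contained in A_6.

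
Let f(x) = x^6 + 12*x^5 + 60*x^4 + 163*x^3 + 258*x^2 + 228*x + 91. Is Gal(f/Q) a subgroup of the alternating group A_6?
No

The polynomial is irreducible of degree 6 over Q. Its discriminant is -177147, which is not a perfect square. A Galois group lies in the alternating group exactly when the discriminant is a square in Q, so the Galois group (C_3 x S_3) is not contained in A_6.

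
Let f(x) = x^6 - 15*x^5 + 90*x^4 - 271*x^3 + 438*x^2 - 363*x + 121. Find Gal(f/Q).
The polynomial f is an irreducible sextic over Q, so G = Gal(f/Q) is one of the 16 transitive subgroups 6T1, ..., 6T16 of S_6. The discriminant of f is -67744512, which is not a perfect square, so G is not contained in A_6. The transitive groups of degree 6 not contained in A_6 are: C_6 (6T1, order 6), S_3 (6T2, order 6), D_6 (6T3, order 12), C_3 x S_3 (6T5, order 18), A_4 x C_2 (6T6, order 24), S_4 (6T8, order 24), S_3 x S_3 (6T9, order 36), S_4 x C_2 (6T11, order 48), (S_3 x S_3) : C_2 (6T13, order 72), PGL(2,5) (6T14, order 120), S_6 (6T16, order 720). By Dedekind's theorem, for a prime p not dividing disc(f) the degrees of the irreducible factors of f mod p form the cycle type of an element of G. Factoring f modulo the 23 such primes p <= 101 (skipping 2, 3, 11, which divide the discriminant), each new pattern first appears at: mod 5: f = (x^2 + 3)(x^2 + x + 2)(x^2 + 4x + 1), pattern 2+2+2; mod 7: f = (x^3 + 2x^2 + 3)(x^3 + 4x^2 + 5x + 3), pattern 3+3; mod 31: f = (x + 11)(x + 12)(x + 14)(x + 21)(x + 23)(x + 28), pattern 1+1+1+1+1+1. No other pattern occurs in this range, so the set of observed cycle types is {2+2+2, 3+3, 1+1+1+1+1+1}. The candidates containing elements of all these cycle types are C_6 (6T1) of order 6, S_3 (6T2) of order 6, D_6 (6T3) of order 12, C_3 x S_3 (6T5) of order 18, A_4 x C_2 (6T6) of order 24, S_4 (6T8) of order 24, S_3 x S_3 (6T9) of order 36, S_4 x C_2 (6T11) of order 48, (S_3 x S_3) : C_2 (6T13) of order 72, PGL(2,5) (6T14) of order 120, S_6 (6T16) of order 720; the others are excluded. The observed types are precisely the cycle types that occur in S_3 (6T2). Each of the other remaining candidates has further cycle types, and by the Chebotarev density theorem the matching factorization patterns would occur for a proportion of primes equal to their share of the group: C_6 (6T1) additionally contains elements of type 6 (2 of its 6 elements, about 33% of primes); D_6 (6T3) additionally contains elements of type 6, 2+2+1+1 (5 of its 12 elements, about 42% of primes); C_3 x S_3 (6T5) additionally contains elements of type 6, 3+1+1+1 (10 of its 18 elements, about 56% of primes); A_4 x C_2 (6T6) additionally contains elements of type 6, 2+2+1+1, 2+1+1+1+1 (14 of its 24 elements, about 58% of primes); S_4 (6T8) additionally contains elements of type 4+1+1, 2+2+1+1 (9 of its 24 elements, about 38% of primes); S_3 x S_3 (6T9) additionally contains elements of type 6, 3+1+1+1, 2+2+1+1 (25 of its 36 elements, about 69% of primes); S_4 x C_2 (6T11) additionally contains elements of type 6, 4+2, 4+1+1, 2+2+1+1, 2+1+1+1+1 (32 of its 48 elements, about 67% of primes); (S_3 x S_3) : C_2 (6T13) additionally contains elements of type 6, 4+2, 3+2+1, 3+1+1+1, 2+2+1+1, 2+1+1+1+1 (61 of its 72 elements, about 85% of primes); PGL(2,5) (6T14) additionally contains elements of type 6, 5+1, 4+1+1, 2+2+1+1 (89 of its 120 elements, about 74% of primes); S_6 (6T16) additionally contains elements of type 6, 5+1, 4+2, 4+1+1, 3+2+1, 3+1+1+1, 2+2+1+1, 2+1+1+1+1 (664 of its 720 elements, about 92% of primes). None of the 23 primes tested shows any such pattern (for each of these groups the chance of that is below 10^-4), which rules them out. Hence G = S_3 (6T2), of order 6.

6T2: S_3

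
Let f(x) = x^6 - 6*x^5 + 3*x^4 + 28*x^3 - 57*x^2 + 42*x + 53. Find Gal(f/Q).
The polynomial f is an irreducible sextic over Q, so G = Gal(f/Q) is one of the 16 transitive subgroups 6T1, ..., 6T16 of S_6. The discriminant of f is -450868486864896, which is not a perfect square, so G is not contained in A_6. The transitive groups of degree 6 not contained in A_6 are: C_6 (6T1, order 6), S_3 (6T2, order 6), D_6 (6T3, order 12), C_3 x S_3 (6T5, order 18), A_4 x C_2 (6T6, order 24), S_4 (6T8, order 24), S_3 x S_3 (6T9, order 36), S_4 x C_2 (6T11, order 48), (S_3 x S_3) : C_2 (6T13, order 72), PGL(2,5) (6T14, order 120), S_6 (6T16, order 720). By Dedekind's theorem, for a prime p not dividing disc(f) the degrees of the irreducible factors of f mod p form the cycle type of an element of G. Factoring f modulo the 33 such primes p <= 149 (skipping 2, 3, which divide the discriminant), each new pattern first appears at: mod 5: f = (x^3 + 3x + 2)(x^3 + 4x^2 + 4), pattern 3+3; mod 7: f = (x^6 + x^5 + 3x^4 + 6x^2 + 4), pattern 6; mod 17: f = (x + 3)(x + 12)(x^2 + 15x + 8)(x^2 + 15x + 15), pattern 2+2+1+1; mod 19: f = (x + 4)(x + 6)(x + 11)(x + 13)(x^2 + 17x + 6), pattern 2+1+1+1+1; mod 71: f = (x^2 + 69x + 4)(x^2 + 69x + 19)(x^2 + 69x + 39), pattern 2+2+2. No other pattern occurs in this range, so the set of observed cycle types is {3+3, 6, 2+2+1+1, 2+1+1+1+1, 2+2+2}. The candidates containing elements of all these cycle types are A_4 x C_2 (6T6) of order 24, S_4 x C_2 (6T11) of order 48, (S_3 x S_3) : C_2 (6T13) of order 72, S_6 (6T16) of order 720; the others are excluded. The observed types are precisely the cycle types that occur in A_4 x C_2 (6T6) (apart from the identity). Each of the other remaining candidates has further cycle types, and by the Chebotarev density theorem the matching factorization patterns would occur for a proportion of primes equal to their share of the group: S_4 x C_2 (6T11) additionally contains elements of type 4+2, 4+1+1 (12 of its 48 elements, about 25% of primes); (S_3 x S_3) : C_2 (6T13) additionally contains elements of type 4+2, 3+2+1, 3+1+1+1 (34 of its 72 elements, about 47% of primes); S_6 (6T16) additionally contains elements of type 5+1, 4+2, 4+1+1, 3+2+1, 3+1+1+1 (484 of its 720 elements, about 67% of primes). None of the 33 primes tested shows any such pattern (for each of these groups the chance of that is below 10^-4), which rules them out. Hence G = A_4 x C_2 (6T6), of order 24.

A_4 x C_2 (also written A4xC2)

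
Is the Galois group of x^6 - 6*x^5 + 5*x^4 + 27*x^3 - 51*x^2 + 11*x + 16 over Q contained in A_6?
The polynomial is irreducible of degree 6 over Q. Its discriminant is 30991489 = 5567^2, a perfect square. A Galois group lies in the alternating group exactly when the discriminant is a square in Q, so the Galois group (PSL(2,5)) is contained in A_6.

Yes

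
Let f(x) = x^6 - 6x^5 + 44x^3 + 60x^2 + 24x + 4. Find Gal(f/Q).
S_3 (order 6)

The polynomial f is an irreducible sextic over Q, so G = Gal(f/Q) is one of the 16 transitive subgroups 6T1, ..., 6T16 of S_6. The discriminant of f is -860859187200, which is not a perfect square, so G is not contained in A_6. The transitive groups of degree 6 not contained in A_6 are: C_6 (6T1, order 6), S_3 (6T2, order 6), D_6 (6T3, order 12), C_3 x S_3 (6T5, order 18), A_4 x C_2 (6T6, order 24), S_4 (6T8, order 24), S_3 x S_3 (6T9, order 36), S_4 x C_2 (6T11, order 48), (S_3 x S_3) : C_2 (6T13, order 72), PGL(2,5) (6T14, order 120), S_6 (6T16, order 720). By Dedekind's theorem, for a prime p not dividing disc(f) the degrees of the irreducible factors of f mod p form the cycle type of an element of G. Factoring f modulo the 23 such primes p <= 103 (skipping 2, 3, 5, 31, which divide the discriminant), each new pattern first appears at: mod 7: f = (x^3 + 2x^2 + 4x + 5)(x^3 + 6x^2 + 5x + 5), pattern 3+3; mod 11: f = (x^2 + 9)(x^2 + x + 4)(x^2 + 4x + 5), pattern 2+2+2; mod 43: f = (x + 6)(x + 17)(x + 24)(x + 38)(x + 40)(x + 41), pattern 1+1+1+1+1+1. No other pattern occurs in this range, so the set of observed cycle types is {3+3, 2+2+2, 1+1+1+1+1+1}. The candidates containing elements of all these cycle types are C_6 (6T1) of order 6, S_3 (6T2) of order 6, D_6 (6T3) of order 12, C_3 x S_3 (6T5) of order 18, A_4 x C_2 (6T6) of order 24, S_4 (6T8) of order 24, S_3 x S_3 (6T9) of order 36, S_4 x C_2 (6T11) of order 48, (S_3 x S_3) : C_2 (6T13) of order 72, PGL(2,5) (6T14) of order 120, S_6 (6T16) of order 720; the others are excluded. The observed types are precisely the cycle types that occur in S_3 (6T2). Each of the other remaining candidates has further cycle types, and by the Chebotarev density theorem the matching factorization patterns would occur for a proportion of primes equal to their share of the group: C_6 (6T1) additionally contains elements of type 6 (2 of its 6 elements, about 33% of primes); D_6 (6T3) additionally contains elements of type 6, 2+2+1+1 (5 of its 12 elements, about 42% of primes); C_3 x S_3 (6T5) additionally contains elements of type 6, 3+1+1+1 (10 of its 18 elements, about 56% of primes); A_4 x C_2 (6T6) additionally contains elements of type 6, 2+2+1+1, 2+1+1+1+1 (14 of its 24 elements, about 58% of primes); S_4 (6T8) additionally contains elements of type 4+1+1, 2+2+1+1 (9 of its 24 elements, about 38% of primes); S_3 x S_3 (6T9) additionally contains elements of type 6, 3+1+1+1, 2+2+1+1 (25 of its 36 elements, about 69% of primes); S_4 x C_2 (6T11) additionally contains elements of type 6, 4+2, 4+1+1, 2+2+1+1, 2+1+1+1+1 (32 of its 48 elements, about 67% of primes); (S_3 x S_3) : C_2 (6T13) additionally contains elements of type 6, 4+2, 3+2+1, 3+1+1+1, 2+2+1+1, 2+1+1+1+1 (61 of its 72 elements, about 85% of primes); PGL(2,5) (6T14) additionally contains elements of type 6, 5+1, 4+1+1, 2+2+1+1 (89 of its 120 elements, about 74% of primes); S_6 (6T16) additionally contains elements of type 6, 5+1, 4+2, 4+1+1, 3+2+1, 3+1+1+1, 2+2+1+1, 2+1+1+1+1 (664 of its 720 elements, about 92% of primes). None of the 23 primes tested shows any such pattern (for each of these groups the chance of that is below 10^-4), which rules them out. Hence G = S_3 (6T2), of order 6.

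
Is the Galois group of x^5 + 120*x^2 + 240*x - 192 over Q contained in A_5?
No

The polynomial is irreducible of degree 5 over Q. Its discriminant is 165888000000000, which is not a perfect square. A Galois group lies in the alternating group exactly when the discriminant is a square in Q, so the Galois group (F_20) is not contained in A_5.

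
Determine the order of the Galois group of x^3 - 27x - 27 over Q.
3

The degree of the splitting field over Q equals the order of the Galois group, so first determine the group. The polynomial is an irreducible cubic over Q and its discriminant is 59049 = 243^2, a perfect square. For an irreducible cubic, a square discriminant forces the Galois group to be A_3, the cyclic group of order 3. The Galois group C_3 (3T1) has order 3, so the splitting field has degree 3 over Q.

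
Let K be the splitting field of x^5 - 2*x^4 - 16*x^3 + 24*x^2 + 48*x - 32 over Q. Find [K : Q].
The degree of the splitting field over Q equals the order of the Galois group, so first determine the group. The polynomial f is an irreducible quintic over Q, so G = Gal(f/Q) is a transitive subgroup of S_5: one of C_5 (5T1, order 5), D_5 (5T2, order 10), F_20 (5T3, order 20), A_5 (5T4, order 60) or S_5 (5T5, order 120). The discriminant of f is 15352201216 = 123904^2, a perfect square, so G is contained in A_5. The transitive groups of degree 5 contained in A_5 are: C_5 (5T1, order 5), D_5 (5T2, order 10), A_5 (5T4, order 60). By Dedekind's theorem, for a prime p not dividing disc(f) the degrees of the irreducible factors of f mod p form the cycle type of an element of G. Factoring f modulo the 14 such primes p <= 53 (skipping 2, 11, which divide the discriminant), each new pattern first appears at: mod 3: f = (x^5 + x^4 + 2x^3 + 1), pattern 5; mod 23: f = (x + 5)(x + 8)(x + 12)(x + 20)(x + 22), pattern 1+1+1+1+1. No other pattern occurs in this range, so the set of observed cycle types is {5, 1+1+1+1+1}. The candidates containing elements of all these cycle types are C_5 (5T1) of order 5, D_5 (5T2) of order 10, A_5 (5T4) of order 60; the others are excluded. The observed types are precisely the cycle types that occur in C_5 (5T1). Each of the other remaining candidates has further cycle types, and by the Chebotarev density theorem the matching factorization patterns would occur for a proportion of primes equal to their share of the group: D_5 (5T2) additionally contains elements of type 2+2+1 (5 of its 10 elements, about 50% of primes); A_5 (5T4) additionally contains elements of type 3+1+1, 2+2+1 (35 of its 60 elements, about 58% of primes). None of the 14 primes tested shows any such pattern (for each of these groups the chance of that is below 10^-4), which rules them out. Hence G = C_5 (5T1), of order 5. The Galois group C_5 (5T1) has order 5, so the splitting field has degree 5 over Q.

5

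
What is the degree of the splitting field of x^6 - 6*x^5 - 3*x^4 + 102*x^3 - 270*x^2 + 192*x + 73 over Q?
The degree of the splitting field over Q equals the order of the Galois group, so first determine the group. The polynomial f is an irreducible sextic over Q, so G = Gal(f/Q) is one of the 16 transitive subgroups 6T1, ..., 6T16 of S_6. The discriminant of f is -30366624190464, which is not a perfect square, so G is not contained in A_6. The transitive groups of degree 6 not contained in A_6 are: C_6 (6T1, order 6), S_3 (6T2, order 6), D_6 (6T3, order 12), C_3 x S_3 (6T5, order 18), A_4 x C_2 (6T6, order 24), S_4 (6T8, order 24), S_3 x S_3 (6T9, order 36), S_4 x C_2 (6T11, order 48), (S_3 x S_3) : C_2 (6T13, order 72), PGL(2,5) (6T14, order 120), S_6 (6T16, order 720). By Dedekind's theorem, for a prime p not dividing disc(f) the degrees of the irreducible factors of f mod p form the cycle type of an element of G. Factoring f modulo the 33 such primes p <= 149 (skipping 2, 3, which divide the discriminant), each new pattern first appears at: mod 5: f = (x^3 + 4x + 2)(x^3 + 4x^2 + 3x + 4), pattern 3+3; mod 7: f = (x^6 + x^5 + 4x^4 + 4x^3 + 3x^2 + 3x + 3), pattern 6; mod 17: f = (x + 6)(x + 15)(x^2 + x + 3)(x^2 + 6x + 6), pattern 2+2+1+1; mod 19: f = (x + 3)(x + 4)(x + 8)(x + 14)(x^2 + 3x + 12), pattern 2+1+1+1+1; mod 71: f = (x^2 + 30x + 15)(x^2 + 48x + 46)(x^2 + 58x + 7), pattern 2+2+2. No other pattern occurs in this range, so the set of observed cycle types is {3+3, 6, 2+2+1+1, 2+1+1+1+1, 2+2+2}. The candidates containing elements of all these cycle types are A_4 x C_2 (6T6) of order 24, S_4 x C_2 (6T11) of order 48, (S_3 x S_3) : C_2 (6T13) of order 72, S_6 (6T16) of order 720; the others are excluded. The observed types are precisely the cycle types that occur in A_4 x C_2 (6T6) (apart from the identity). Each of the other remaining candidates has further cycle types, and by the Chebotarev density theorem the matching factorization patterns would occur for a proportion of primes equal to their share of the group: S_4 x C_2 (6T11) additionally contains elements of type 4+2, 4+1+1 (12 of its 48 elements, about 25% of primes); (S_3 x S_3) : C_2 (6T13) additionally contains elements of type 4+2, 3+2+1, 3+1+1+1 (34 of its 72 elements, about 47% of primes); S_6 (6T16) additionally contains elements of type 5+1, 4+2, 4+1+1, 3+2+1, 3+1+1+1 (484 of its 720 elements, about 67% of primes). None of the 33 primes tested shows any such pattern (for each of these groups the chance of that is below 10^-4), which rules them out. Hence G = A_4 x C_2 (6T6), of order 24. The Galois group A_4 x C_2 (6T6) has order 24, so the splitting field has degree 24 over Q.

24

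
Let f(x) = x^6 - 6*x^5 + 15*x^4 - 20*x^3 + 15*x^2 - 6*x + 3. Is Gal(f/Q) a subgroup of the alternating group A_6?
The polynomial is irreducible of degree 6 over Q. Its discriminant is -1492992, which is not a perfect square. A Galois group lies in the alternating group exactly when the discriminant is a square in Q, so the Galois group (D_6) is not contained in A_6.

No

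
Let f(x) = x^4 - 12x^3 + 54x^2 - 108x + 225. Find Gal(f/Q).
The polynomial is an irreducible quartic over Q and its discriminant is 764411904 = 27648^2, a perfect square, so the Galois group is contained in A_4. The resolvent cubic y^3 - 54*y^2 + 396*y + 4536 splits completely over Q, which gives the Klein four-group V_4.

V_4, the Klein four-group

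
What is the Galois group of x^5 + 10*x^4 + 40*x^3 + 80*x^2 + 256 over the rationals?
The polynomial f is an irreducible quintic over Q, so G = Gal(f/Q) is a transitive subgroup of S_5: one of C_5 (5T1, order 5), D_5 (5T2, order 10), F_20 (5T3, order 20), A_5 (5T4, order 60) or S_5 (5T5, order 120). The discriminant of f is 67108864000000 = 8192000^2, a perfect square, so G is contained in A_5. The transitive groups of degree 5 contained in A_5 are: C_5 (5T1, order 5), D_5 (5T2, order 10), A_5 (5T4, order 60). By Dedekind's theorem, for a prime p not dividing disc(f) the degrees of the irreducible factors of f mod p form the cycle type of an element of G. Factoring f modulo the 23 such primes p <= 97 (skipping 2, 5, which divide the discriminant), each new pattern first appears at: mod 3: f = (x + 2)(x^2 + 1)(x^2 + 2x + 2), pattern 2+2+1; mod 7: f = (x^5 + 3x^4 + 5x^3 + 3x^2 + 4), pattern 5. No other pattern occurs in this range, so the set of observed cycle types is {2+2+1, 5}. The candidates containing elements of all these cycle types are D_5 (5T2) of order 10, A_5 (5T4) of order 60; the others are excluded. The observed types are precisely the cycle types that occur in D_5 (5T2) (apart from the identity). Each of the other remaining candidates has further cycle types, and by the Chebotarev density theorem the matching factorization patterns would occur for a proportion of primes equal to their share of the group: A_5 (5T4) additionally contains elements of type 3+1+1 (20 of its 60 elements, about 33% of primes). None of the 23 primes tested shows any such pattern (for each of these groups the chance of that is below 10^-4), which rules them out. Hence G = D_5 (5T2), of order 10.

D_5 (also written D5)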